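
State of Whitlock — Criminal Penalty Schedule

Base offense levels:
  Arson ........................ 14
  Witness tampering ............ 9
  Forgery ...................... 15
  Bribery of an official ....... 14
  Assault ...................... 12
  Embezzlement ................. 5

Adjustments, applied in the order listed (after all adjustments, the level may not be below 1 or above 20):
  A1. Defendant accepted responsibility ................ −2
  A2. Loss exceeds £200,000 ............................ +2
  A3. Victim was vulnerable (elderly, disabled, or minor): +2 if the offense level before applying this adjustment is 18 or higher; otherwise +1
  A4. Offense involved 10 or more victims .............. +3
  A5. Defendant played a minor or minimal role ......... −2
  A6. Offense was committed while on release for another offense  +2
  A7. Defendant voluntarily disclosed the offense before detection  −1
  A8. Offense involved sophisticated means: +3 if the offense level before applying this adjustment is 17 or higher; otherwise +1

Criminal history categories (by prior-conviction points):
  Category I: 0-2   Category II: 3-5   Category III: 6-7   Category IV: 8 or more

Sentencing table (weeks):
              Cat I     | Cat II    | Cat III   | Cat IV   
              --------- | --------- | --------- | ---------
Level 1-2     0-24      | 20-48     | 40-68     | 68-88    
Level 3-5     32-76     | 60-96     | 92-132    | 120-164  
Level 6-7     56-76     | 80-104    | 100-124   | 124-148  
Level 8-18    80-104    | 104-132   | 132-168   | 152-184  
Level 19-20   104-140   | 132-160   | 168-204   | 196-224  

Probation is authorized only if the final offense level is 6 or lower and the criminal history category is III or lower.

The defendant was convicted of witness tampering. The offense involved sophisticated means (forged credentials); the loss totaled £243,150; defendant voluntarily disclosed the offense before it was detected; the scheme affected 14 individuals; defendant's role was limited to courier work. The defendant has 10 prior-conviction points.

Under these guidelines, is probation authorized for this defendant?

No

Base offense level for witness tampering: 9.
A2 applies: 9 + 2 = 11.
A4 applies: 11 + 3 = 14.
A5 applies: 14 − 2 = 12.
A6 does not apply.
A7 applies: 12 − 1 = 11.
A8 applies (level before this adjustment is 11 < 17, so +1): 11 + 1 = 12.
Final offense level: 12.
Criminal history: 10 prior points → Category IV (8+).
Level 12 falls in the 8-18 band.
Grid: Level 8-18 × Category IV = 152-184 weeks.
Probation check: level 12 > 6 and category IV > III → not eligible.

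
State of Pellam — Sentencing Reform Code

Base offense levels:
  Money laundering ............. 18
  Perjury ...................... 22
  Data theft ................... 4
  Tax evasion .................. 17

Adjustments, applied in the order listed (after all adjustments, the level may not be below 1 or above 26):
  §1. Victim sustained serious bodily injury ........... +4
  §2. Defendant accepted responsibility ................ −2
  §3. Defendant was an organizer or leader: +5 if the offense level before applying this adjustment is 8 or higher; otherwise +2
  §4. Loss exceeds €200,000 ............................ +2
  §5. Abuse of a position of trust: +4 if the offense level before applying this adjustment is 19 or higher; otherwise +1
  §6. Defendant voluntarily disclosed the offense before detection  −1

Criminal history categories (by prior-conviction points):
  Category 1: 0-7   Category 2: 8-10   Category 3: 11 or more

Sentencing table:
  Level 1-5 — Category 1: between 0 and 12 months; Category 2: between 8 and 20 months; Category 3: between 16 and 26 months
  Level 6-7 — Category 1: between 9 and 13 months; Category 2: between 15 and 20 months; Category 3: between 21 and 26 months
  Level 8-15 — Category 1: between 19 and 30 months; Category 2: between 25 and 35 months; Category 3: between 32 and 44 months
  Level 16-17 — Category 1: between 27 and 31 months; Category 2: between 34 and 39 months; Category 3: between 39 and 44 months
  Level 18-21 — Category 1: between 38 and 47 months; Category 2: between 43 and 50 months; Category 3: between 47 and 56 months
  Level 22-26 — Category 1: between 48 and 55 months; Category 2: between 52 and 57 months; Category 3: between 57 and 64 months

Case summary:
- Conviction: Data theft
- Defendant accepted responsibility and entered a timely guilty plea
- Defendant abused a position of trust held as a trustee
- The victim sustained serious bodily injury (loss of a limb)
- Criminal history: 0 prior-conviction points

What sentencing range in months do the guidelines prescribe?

Base offense level for data theft: 4.
§1 applies: 4 + 4 = 8.
§2 applies: 8 − 2 = 6.
§5 applies (level before this adjustment is 6 < 19, so +1): 6 + 1 = 7.
§6 does not apply.
Final offense level: 7.
Criminal history: 0 prior points → Category 1 (0-7).
Level 7 falls in the 6-7 band.
Grid: Level 6-7 × Category 1 = 9-13 months.

9-13 months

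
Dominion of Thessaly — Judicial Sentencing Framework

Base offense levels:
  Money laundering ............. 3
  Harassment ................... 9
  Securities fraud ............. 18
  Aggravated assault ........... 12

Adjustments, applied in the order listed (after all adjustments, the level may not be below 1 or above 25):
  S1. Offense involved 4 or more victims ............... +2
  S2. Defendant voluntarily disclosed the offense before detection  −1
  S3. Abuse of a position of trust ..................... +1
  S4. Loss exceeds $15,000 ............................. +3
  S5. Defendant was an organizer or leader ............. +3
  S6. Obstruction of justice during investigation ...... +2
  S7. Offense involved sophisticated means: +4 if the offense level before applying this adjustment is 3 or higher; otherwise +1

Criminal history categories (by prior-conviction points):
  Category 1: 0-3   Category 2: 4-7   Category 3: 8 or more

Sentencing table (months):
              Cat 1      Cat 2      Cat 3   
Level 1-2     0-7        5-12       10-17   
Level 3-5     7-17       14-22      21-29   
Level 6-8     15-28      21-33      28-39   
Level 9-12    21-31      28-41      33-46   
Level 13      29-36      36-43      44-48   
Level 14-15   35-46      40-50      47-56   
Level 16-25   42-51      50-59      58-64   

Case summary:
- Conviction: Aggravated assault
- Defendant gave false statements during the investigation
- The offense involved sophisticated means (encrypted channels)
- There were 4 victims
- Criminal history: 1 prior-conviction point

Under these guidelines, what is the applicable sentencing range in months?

42-51 months

Base offense level for aggravated assault: 12.
S1 applies: 12 + 2 = 14.
S3 does not apply.
S4 does not apply.
S6 applies: 14 + 2 = 16.
S7 applies (level before this adjustment is 16 ≥ 3, so +4): 16 + 4 = 20.
Final offense level: 20.
Criminal history: 1 prior point → Category 1 (0-3).
Level 20 falls in the 16-25 band.
Grid: Level 16-25 × Category 1 = 42-51 months.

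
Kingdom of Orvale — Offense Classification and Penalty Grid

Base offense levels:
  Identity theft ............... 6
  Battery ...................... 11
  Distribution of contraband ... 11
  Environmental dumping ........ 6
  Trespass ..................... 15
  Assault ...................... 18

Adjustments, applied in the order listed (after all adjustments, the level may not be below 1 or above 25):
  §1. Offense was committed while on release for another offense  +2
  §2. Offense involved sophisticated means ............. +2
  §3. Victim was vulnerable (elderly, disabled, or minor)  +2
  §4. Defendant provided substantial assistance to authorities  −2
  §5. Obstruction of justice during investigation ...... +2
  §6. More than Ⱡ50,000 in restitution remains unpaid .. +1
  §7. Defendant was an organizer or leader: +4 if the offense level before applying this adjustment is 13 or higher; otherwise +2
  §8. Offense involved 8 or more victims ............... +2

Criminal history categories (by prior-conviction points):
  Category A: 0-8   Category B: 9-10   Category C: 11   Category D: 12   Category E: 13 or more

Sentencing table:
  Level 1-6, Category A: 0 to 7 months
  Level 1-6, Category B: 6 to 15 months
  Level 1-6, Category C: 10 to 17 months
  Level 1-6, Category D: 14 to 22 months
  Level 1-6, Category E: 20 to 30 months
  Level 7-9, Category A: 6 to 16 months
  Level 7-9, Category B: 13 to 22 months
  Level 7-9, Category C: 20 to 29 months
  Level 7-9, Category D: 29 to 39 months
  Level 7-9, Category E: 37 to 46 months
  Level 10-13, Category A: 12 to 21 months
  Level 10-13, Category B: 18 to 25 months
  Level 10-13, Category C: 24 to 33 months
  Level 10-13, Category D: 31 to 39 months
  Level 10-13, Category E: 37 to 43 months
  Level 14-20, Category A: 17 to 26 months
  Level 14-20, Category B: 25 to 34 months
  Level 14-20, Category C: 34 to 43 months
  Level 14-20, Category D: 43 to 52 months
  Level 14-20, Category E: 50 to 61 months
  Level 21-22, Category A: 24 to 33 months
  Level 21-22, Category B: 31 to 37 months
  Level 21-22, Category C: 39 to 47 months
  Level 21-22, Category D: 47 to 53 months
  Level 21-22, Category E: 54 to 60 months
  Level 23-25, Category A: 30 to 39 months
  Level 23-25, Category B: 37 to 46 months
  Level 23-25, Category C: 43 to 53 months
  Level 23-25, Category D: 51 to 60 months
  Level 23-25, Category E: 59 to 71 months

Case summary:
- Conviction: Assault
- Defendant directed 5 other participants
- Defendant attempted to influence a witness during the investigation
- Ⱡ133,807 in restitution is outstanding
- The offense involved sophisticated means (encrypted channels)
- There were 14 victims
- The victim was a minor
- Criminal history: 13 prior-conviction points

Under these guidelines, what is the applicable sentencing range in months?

Base offense level for assault: 18.
§2 applies: 18 + 2 = 20.
§3 applies: 20 + 2 = 22.
§5 applies: 22 + 2 = 24.
§6 applies: 24 + 1 = 25.
§7 applies (level before this adjustment is 25 ≥ 13, so +4): 25 + 4 = 29.
§8 applies: 29 + 2 = 31.
Level 31 exceeds the maximum of 25; capped at 25.
Final offense level: 25.
Criminal history: 13 prior points → Category E (13+).
Level 25 falls in the 23-25 band.
Grid: Level 23-25 × Category E = 59-71 months.

59-71 months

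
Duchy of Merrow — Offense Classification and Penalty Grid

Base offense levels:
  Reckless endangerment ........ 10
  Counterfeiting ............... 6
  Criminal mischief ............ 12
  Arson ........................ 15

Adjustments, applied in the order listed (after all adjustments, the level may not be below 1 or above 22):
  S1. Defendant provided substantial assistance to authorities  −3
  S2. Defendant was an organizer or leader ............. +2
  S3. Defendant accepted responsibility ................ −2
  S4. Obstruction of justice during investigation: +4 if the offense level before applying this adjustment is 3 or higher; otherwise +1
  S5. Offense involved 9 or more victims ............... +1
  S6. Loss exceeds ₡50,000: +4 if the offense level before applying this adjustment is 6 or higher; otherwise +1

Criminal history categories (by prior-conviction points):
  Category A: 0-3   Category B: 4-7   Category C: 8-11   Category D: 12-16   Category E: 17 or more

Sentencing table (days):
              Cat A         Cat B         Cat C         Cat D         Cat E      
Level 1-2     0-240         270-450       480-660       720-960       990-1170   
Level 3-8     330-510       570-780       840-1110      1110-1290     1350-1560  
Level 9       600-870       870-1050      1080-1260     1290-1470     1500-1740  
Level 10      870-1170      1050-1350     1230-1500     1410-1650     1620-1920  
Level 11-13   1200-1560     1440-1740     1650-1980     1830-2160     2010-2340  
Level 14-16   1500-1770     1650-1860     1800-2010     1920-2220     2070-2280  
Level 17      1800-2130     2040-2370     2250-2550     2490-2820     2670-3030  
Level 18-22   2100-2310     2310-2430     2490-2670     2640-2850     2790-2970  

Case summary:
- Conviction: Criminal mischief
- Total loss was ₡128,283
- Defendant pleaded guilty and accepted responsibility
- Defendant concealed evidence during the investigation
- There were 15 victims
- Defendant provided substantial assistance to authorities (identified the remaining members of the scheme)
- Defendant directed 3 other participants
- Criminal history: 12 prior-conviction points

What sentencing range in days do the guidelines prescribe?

Base offense level for criminal mischief: 12.
S1 applies: 12 − 3 = 9.
S2 applies: 9 + 2 = 11.
S3 applies: 11 − 2 = 9.
S4 applies (level before this adjustment is 9 ≥ 3, so +4): 9 + 4 = 13.
S5 applies: 13 + 1 = 14.
S6 applies (level before this adjustment is 14 ≥ 6, so +4): 14 + 4 = 18.
Final offense level: 18.
Criminal history: 12 prior points → Category D (12-16).
Level 18 falls in the 18-22 band.
Grid: Level 18-22 × Category D = 2640-2850 days.

2640-2850 days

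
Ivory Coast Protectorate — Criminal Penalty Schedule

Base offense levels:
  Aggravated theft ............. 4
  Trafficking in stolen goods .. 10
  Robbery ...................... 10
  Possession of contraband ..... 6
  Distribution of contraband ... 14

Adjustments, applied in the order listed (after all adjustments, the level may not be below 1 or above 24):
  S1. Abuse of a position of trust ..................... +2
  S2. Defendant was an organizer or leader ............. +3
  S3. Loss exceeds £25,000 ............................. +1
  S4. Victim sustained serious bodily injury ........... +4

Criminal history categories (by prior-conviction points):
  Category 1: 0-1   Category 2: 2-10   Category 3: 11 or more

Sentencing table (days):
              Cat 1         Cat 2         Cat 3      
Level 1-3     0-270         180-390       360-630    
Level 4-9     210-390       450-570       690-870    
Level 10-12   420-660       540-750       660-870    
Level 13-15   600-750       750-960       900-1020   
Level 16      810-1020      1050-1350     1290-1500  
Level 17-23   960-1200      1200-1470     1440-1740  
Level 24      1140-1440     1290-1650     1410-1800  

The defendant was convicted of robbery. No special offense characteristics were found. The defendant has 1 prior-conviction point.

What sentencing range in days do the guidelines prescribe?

420-660 days

Base offense level for robbery: 10.
Final offense level: 10.
Criminal history: 1 prior point → Category 1 (0-1).
Level 10 falls in the 10-12 band.
Grid: Level 10-12 × Category 1 = 420-660 days.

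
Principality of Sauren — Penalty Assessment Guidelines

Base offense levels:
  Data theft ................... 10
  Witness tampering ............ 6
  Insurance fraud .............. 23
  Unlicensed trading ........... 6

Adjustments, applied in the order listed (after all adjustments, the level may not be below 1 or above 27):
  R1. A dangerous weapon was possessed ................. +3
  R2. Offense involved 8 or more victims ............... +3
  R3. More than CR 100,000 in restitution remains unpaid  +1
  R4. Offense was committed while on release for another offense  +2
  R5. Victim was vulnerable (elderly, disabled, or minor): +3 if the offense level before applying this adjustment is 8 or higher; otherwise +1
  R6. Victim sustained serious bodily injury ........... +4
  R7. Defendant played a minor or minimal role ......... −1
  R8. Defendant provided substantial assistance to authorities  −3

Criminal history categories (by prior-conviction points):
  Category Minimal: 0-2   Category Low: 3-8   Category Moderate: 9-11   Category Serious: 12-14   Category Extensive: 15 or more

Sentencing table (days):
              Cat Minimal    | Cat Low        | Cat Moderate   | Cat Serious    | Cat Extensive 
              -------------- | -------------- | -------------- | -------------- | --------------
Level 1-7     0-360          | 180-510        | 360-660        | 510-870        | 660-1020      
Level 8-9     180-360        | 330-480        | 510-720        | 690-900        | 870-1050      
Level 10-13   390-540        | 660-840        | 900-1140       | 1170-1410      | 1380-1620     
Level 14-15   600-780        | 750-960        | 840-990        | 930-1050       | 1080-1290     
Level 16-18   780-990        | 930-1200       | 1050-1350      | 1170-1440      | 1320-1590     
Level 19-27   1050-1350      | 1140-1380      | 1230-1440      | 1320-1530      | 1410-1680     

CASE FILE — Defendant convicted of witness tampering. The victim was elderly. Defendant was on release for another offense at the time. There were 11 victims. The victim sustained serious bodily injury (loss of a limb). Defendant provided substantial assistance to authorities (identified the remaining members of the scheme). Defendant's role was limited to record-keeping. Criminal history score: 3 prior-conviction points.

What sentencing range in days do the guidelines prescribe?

750-960 days

Base offense level for witness tampering: 6.
R2 applies: 6 + 3 = 9.
R4 applies: 9 + 2 = 11.
R5 applies (level before this adjustment is 11 ≥ 8, so +3): 11 + 3 = 14.
R6 applies: 14 + 4 = 18.
R7 applies: 18 − 1 = 17.
R8 applies: 17 − 3 = 14.
Final offense level: 14.
Criminal history: 3 prior points → Category Low (3-8).
Level 14 falls in the 14-15 band.
Grid: Level 14-15 × Category Low = 750-960 days.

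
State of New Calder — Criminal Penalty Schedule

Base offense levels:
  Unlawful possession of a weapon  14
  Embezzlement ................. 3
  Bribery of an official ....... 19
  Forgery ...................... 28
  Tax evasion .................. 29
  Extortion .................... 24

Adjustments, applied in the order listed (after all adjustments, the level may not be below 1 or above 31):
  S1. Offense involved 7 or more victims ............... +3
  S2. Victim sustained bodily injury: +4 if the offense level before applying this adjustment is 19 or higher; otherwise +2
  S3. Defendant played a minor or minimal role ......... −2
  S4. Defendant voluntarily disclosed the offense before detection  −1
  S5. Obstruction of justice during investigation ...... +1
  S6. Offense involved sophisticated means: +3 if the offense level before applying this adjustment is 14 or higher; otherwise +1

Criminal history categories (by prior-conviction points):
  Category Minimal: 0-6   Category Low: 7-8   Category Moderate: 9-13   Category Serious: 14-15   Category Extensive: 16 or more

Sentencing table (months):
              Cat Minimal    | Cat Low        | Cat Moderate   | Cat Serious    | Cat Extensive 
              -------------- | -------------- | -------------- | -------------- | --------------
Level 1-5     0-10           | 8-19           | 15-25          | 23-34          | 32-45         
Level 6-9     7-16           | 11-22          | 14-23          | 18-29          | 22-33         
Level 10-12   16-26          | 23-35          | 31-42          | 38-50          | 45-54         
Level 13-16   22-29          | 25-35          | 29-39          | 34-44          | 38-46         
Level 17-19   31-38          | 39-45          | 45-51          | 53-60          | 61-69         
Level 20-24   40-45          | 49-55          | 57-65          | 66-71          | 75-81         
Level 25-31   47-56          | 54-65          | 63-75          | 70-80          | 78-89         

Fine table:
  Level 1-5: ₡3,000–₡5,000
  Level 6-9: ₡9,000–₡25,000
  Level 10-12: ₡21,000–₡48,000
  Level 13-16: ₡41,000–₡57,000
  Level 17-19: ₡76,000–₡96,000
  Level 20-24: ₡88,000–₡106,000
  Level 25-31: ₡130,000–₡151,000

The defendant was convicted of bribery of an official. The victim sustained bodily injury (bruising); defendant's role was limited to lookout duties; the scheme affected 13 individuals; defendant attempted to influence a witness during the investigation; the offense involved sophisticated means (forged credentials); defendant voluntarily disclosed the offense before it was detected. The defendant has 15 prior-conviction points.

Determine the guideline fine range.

₡130,000–₡151,000

Base offense level for bribery of an official: 19.
S1 applies: 19 + 3 = 22.
S2 applies (level before this adjustment is 22 ≥ 19, so +4): 22 + 4 = 26.
S3 applies: 26 − 2 = 24.
S4 applies: 24 − 1 = 23.
S5 applies: 23 + 1 = 24.
S6 applies (level before this adjustment is 24 ≥ 14, so +3): 24 + 3 = 27.
Final offense level: 27.
Level 27 falls in the 25-31 band.
Fine table: Level 25-31 → ₡130,000–₡151,000.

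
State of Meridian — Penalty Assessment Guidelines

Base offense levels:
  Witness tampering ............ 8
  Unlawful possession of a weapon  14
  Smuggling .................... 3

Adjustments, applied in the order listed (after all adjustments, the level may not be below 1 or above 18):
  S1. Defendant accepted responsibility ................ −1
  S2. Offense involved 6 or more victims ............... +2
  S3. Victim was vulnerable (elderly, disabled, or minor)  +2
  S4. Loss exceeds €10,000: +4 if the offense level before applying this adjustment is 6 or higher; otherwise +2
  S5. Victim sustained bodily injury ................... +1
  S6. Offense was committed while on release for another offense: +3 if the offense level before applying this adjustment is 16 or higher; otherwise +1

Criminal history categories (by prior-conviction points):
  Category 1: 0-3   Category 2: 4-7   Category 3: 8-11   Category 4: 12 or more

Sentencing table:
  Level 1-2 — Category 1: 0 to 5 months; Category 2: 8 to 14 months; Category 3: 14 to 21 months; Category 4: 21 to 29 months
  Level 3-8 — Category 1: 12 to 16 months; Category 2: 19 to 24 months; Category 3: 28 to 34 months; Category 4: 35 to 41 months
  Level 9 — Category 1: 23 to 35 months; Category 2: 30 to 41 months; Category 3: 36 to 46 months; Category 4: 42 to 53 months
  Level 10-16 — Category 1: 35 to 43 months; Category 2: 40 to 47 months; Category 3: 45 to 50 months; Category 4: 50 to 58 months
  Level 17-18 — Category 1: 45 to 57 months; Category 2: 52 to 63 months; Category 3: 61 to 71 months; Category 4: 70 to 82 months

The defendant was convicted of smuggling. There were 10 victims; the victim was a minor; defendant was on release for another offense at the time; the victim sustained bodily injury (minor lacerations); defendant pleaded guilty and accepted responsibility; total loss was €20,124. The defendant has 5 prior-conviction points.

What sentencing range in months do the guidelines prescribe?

40-47 months

Base offense level for smuggling: 3.
S1 applies: 3 − 1 = 2.
S2 applies: 2 + 2 = 4.
S3 applies: 4 + 2 = 6.
S4 applies (level before this adjustment is 6 ≥ 6, so +4): 6 + 4 = 10.
S5 applies: 10 + 1 = 11.
S6 applies (level before this adjustment is 11 < 16, so +1): 11 + 1 = 12.
Final offense level: 12.
Criminal history: 5 prior points → Category 2 (4-7).
Level 12 falls in the 10-16 band.
Grid: Level 10-16 × Category 2 = 40-47 months.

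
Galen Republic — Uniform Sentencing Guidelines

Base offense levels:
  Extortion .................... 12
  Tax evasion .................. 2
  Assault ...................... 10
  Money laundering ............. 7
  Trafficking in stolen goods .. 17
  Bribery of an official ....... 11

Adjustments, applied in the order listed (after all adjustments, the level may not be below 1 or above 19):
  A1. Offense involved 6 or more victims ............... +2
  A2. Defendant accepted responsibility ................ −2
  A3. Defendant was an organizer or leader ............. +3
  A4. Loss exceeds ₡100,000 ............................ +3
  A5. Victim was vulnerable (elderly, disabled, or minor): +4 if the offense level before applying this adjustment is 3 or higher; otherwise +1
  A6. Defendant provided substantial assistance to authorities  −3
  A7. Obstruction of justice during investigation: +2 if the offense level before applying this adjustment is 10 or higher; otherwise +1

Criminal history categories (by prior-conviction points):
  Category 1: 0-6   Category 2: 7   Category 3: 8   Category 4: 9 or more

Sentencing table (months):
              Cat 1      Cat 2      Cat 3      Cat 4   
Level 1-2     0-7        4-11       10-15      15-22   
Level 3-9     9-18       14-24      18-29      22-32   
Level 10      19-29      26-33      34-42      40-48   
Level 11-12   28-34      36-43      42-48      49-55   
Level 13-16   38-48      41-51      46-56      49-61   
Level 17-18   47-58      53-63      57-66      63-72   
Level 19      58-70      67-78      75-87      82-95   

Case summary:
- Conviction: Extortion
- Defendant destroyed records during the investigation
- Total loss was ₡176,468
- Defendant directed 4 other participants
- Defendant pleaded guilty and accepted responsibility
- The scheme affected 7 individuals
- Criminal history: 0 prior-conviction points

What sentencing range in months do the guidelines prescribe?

Base offense level for extortion: 12.
A1 applies: 12 + 2 = 14.
A2 applies: 14 − 2 = 12.
A3 applies: 12 + 3 = 15.
A4 applies: 15 + 3 = 18.
A6 does not apply.
A7 applies (level before this adjustment is 18 ≥ 10, so +2): 18 + 2 = 20.
Level 20 exceeds the maximum of 19; capped at 19.
Final offense level: 19.
Criminal history: 0 prior points → Category 1 (0-6).
Level 19 falls in the 19 band.
Grid: Level 19 × Category 1 = 58-70 months.

58-70 months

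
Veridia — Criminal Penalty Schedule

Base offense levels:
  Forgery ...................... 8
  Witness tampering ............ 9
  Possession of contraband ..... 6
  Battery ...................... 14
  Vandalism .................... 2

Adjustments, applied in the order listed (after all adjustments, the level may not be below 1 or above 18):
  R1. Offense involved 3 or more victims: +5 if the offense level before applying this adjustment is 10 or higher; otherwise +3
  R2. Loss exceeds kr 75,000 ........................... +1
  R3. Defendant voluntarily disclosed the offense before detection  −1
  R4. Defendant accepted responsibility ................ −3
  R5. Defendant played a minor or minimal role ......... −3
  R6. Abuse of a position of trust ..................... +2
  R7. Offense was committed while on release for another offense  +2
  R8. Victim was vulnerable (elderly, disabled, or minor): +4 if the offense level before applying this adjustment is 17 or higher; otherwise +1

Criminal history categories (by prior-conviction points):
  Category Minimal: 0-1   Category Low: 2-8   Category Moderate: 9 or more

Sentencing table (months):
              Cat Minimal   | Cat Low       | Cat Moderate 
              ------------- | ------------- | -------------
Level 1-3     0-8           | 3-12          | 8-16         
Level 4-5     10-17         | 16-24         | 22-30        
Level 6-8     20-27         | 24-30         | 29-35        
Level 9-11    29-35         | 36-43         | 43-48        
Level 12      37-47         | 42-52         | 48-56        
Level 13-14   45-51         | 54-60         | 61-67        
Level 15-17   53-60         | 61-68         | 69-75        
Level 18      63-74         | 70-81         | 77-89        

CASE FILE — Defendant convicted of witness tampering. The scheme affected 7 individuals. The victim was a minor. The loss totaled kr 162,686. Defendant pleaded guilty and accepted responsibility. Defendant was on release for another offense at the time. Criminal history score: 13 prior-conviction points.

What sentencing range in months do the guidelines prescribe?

61-67 months

Base offense level for witness tampering: 9.
R1 applies (level before this adjustment is 9 < 10, so +3): 9 + 3 = 12.
R2 applies: 12 + 1 = 13.
R3 does not apply.
R4 applies: 13 − 3 = 10.
R5 does not apply.
R7 applies: 10 + 2 = 12.
R8 applies (level before this adjustment is 12 < 17, so +1): 12 + 1 = 13.
Final offense level: 13.
Criminal history: 13 prior points → Category Moderate (9+).
Level 13 falls in the 13-14 band.
Grid: Level 13-14 × Category Moderate = 61-67 months.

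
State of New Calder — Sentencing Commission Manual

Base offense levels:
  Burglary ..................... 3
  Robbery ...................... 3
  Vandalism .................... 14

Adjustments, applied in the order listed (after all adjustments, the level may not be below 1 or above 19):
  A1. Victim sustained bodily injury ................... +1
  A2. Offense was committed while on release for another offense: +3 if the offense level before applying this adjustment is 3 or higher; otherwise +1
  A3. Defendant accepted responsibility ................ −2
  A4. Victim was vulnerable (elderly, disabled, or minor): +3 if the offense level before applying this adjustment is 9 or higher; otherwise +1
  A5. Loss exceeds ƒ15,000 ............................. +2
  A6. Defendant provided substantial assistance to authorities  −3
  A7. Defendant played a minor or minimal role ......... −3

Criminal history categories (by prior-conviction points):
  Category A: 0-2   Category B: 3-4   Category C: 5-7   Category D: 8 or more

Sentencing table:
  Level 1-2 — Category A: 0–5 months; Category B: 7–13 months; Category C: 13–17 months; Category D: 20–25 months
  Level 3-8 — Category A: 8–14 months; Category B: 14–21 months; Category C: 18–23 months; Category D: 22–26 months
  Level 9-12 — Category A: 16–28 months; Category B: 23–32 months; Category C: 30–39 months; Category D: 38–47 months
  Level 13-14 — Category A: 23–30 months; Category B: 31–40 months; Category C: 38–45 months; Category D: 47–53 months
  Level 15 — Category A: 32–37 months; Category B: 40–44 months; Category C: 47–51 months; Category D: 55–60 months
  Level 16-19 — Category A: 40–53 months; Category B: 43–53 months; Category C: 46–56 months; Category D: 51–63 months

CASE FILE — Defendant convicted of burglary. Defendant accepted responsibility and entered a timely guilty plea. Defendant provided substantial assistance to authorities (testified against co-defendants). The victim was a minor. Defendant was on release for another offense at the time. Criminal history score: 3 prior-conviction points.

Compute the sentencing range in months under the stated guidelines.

Base offense level for burglary: 3.
A2 applies (level before this adjustment is 3 ≥ 3, so +3): 3 + 3 = 6.
A3 applies: 6 − 2 = 4.
A4 applies (level before this adjustment is 4 < 9, so +1): 4 + 1 = 5.
A6 applies: 5 − 3 = 2.
A7 does not apply.
Final offense level: 2.
Criminal history: 3 prior points → Category B (3-4).
Level 2 falls in the 1-2 band.
Grid: Level 1-2 × Category B = 7-13 months.

7-13 months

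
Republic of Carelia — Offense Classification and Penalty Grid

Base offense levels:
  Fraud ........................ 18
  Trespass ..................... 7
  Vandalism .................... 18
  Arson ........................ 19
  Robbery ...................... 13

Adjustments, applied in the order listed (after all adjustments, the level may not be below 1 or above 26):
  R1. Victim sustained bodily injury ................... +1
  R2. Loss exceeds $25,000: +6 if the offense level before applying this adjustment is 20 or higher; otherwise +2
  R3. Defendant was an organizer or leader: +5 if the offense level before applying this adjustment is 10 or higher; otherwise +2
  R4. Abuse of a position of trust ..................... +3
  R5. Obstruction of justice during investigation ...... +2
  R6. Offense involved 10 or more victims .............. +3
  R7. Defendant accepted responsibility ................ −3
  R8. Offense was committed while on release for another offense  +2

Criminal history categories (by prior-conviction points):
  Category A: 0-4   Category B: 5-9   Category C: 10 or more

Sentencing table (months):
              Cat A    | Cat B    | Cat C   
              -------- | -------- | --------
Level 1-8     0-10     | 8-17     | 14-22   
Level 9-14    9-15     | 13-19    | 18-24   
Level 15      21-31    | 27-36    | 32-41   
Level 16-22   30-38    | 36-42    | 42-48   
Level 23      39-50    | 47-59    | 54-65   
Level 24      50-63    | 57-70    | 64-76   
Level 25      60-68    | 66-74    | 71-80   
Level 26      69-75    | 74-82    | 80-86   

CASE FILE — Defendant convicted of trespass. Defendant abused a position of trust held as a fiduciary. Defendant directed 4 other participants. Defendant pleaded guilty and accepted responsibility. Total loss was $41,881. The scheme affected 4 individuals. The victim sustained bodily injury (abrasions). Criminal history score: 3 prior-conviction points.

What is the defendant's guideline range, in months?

21-31 months

Base offense level for trespass: 7.
R1 applies: 7 + 1 = 8.
R2 applies (level before this adjustment is 8 < 20, so +2): 8 + 2 = 10.
R3 applies (level before this adjustment is 10 ≥ 10, so +5): 10 + 5 = 15.
R4 applies: 15 + 3 = 18.
R5 does not apply.
R7 applies: 18 − 3 = 15.
Final offense level: 15.
Criminal history: 3 prior points → Category A (0-4).
Level 15 falls in the 15 band.
Grid: Level 15 × Category A = 21-31 months.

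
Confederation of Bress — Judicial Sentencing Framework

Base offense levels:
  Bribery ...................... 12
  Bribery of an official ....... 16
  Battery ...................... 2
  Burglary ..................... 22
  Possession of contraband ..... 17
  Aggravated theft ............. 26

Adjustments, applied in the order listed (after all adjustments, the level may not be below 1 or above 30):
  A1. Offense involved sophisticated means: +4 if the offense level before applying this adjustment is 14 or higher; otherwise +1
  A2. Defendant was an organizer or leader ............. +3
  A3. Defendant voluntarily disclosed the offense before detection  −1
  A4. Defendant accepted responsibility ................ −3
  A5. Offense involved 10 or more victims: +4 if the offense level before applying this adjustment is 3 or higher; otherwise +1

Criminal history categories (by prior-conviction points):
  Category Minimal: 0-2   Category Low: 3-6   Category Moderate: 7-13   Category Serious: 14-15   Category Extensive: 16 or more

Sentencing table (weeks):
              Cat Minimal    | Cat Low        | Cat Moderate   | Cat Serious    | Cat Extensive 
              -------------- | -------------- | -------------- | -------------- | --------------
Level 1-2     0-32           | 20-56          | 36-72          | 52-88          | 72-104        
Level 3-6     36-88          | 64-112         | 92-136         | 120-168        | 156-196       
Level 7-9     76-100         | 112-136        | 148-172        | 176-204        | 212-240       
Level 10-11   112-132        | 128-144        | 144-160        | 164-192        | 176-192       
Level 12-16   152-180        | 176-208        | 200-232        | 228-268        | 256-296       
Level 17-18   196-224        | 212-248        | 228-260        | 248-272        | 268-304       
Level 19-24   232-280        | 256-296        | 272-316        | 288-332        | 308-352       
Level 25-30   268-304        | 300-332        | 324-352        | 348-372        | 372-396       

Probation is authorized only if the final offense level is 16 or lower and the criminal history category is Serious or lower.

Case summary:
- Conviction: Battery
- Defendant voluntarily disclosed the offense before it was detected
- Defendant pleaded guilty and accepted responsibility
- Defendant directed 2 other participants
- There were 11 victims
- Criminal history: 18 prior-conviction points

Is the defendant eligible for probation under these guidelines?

No

Base offense level for battery: 2.
A2 applies: 2 + 3 = 5.
A3 applies: 5 − 1 = 4.
A4 applies: 4 − 3 = 1.
A5 applies (level before this adjustment is 1 < 3, so +1): 1 + 1 = 2.
Final offense level: 2.
Criminal history: 18 prior points → Category Extensive (16+).
Level 2 falls in the 1-2 band.
Grid: Level 1-2 × Category Extensive = 72-104 weeks.
Probation check: level 2 ≤ 16 and category Extensive > Serious → not eligible.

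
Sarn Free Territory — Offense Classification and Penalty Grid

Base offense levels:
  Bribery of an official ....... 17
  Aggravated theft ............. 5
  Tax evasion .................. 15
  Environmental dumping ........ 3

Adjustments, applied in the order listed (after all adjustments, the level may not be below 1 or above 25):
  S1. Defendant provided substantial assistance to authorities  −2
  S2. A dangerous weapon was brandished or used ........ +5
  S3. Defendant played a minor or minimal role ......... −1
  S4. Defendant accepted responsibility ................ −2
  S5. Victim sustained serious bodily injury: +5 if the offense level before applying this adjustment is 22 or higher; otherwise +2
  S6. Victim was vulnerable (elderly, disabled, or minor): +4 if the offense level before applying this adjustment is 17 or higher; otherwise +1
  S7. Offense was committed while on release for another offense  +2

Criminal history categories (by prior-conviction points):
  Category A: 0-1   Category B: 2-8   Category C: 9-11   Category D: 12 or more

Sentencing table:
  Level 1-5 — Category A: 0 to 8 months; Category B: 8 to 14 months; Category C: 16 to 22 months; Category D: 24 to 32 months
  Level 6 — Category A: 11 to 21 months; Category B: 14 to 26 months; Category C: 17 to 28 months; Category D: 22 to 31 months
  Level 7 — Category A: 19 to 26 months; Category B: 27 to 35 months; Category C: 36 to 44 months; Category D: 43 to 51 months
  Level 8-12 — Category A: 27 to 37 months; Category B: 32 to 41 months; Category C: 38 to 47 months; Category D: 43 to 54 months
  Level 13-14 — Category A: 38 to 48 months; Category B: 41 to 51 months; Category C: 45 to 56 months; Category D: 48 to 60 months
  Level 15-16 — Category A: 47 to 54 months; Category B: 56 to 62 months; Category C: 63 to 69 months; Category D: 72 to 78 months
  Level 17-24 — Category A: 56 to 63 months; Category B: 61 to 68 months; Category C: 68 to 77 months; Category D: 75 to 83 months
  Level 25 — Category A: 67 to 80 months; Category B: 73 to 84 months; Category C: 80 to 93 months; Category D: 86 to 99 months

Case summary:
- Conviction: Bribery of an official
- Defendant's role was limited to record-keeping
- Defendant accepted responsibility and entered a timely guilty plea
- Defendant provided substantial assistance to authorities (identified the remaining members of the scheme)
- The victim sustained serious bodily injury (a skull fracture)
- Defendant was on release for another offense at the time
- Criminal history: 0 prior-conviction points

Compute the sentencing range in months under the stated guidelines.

47-54 months

Base offense level for bribery of an official: 17.
S1 applies: 17 − 2 = 15.
S3 applies: 15 − 1 = 14.
S4 applies: 14 − 2 = 12.
S5 applies (level before this adjustment is 12 < 22, so +2): 12 + 2 = 14.
S6 does not apply.
S7 applies: 14 + 2 = 16.
Final offense level: 16.
Criminal history: 0 prior points → Category A (0-1).
Level 16 falls in the 15-16 band.
Grid: Level 15-16 × Category A = 47-54 months.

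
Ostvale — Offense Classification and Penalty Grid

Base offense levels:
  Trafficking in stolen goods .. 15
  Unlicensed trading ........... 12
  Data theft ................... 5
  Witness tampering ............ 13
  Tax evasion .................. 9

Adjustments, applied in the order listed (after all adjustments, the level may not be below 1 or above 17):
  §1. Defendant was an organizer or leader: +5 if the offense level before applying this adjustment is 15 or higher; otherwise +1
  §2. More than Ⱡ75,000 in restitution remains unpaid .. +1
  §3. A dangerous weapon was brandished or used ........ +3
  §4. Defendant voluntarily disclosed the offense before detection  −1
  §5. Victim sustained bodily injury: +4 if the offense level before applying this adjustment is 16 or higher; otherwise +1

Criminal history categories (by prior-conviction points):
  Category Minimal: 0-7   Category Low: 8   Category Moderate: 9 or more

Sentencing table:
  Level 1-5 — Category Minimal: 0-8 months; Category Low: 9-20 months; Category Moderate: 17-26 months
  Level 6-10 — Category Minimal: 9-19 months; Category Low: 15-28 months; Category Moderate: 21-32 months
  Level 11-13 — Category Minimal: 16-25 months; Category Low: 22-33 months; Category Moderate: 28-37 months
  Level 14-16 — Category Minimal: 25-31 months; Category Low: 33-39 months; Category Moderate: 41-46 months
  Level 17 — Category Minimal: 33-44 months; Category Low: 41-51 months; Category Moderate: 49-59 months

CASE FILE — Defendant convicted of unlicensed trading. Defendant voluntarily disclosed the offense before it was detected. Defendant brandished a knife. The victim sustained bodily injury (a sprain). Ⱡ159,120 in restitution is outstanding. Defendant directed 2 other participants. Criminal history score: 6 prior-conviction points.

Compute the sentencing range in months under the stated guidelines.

33-44 months

Base offense level for unlicensed trading: 12.
§1 applies (level before this adjustment is 12 < 15, so +1): 12 + 1 = 13.
§2 applies: 13 + 1 = 14.
§3 applies: 14 + 3 = 17.
§4 applies: 17 − 1 = 16.
§5 applies (level before this adjustment is 16 ≥ 16, so +4): 16 + 4 = 20.
Level 20 exceeds the maximum of 17; capped at 17.
Final offense level: 17.
Criminal history: 6 prior points → Category Minimal (0-7).
Level 17 falls in the 17 band.
Grid: Level 17 × Category Minimal = 33-44 months.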